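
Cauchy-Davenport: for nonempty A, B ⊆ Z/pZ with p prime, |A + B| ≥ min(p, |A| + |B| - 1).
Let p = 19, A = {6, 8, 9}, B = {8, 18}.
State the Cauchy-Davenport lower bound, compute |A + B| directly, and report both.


Cauchy-Davenport: |A + B| ≥ min(p, |A| + |B| - 1) for A, B nonempty in Z/pZ.
|A| = 3, |B| = 2, p = 19.
CD lower bound = min(19, 3 + 2 - 1) = min(19, 4) = 4.
Compute A + B mod 19 directly:
a = 6: 6+8=14, 6+18=5
a = 8: 8+8=16, 8+18=7
a = 9: 9+8=17, 9+18=8
A + B = {5, 7, 8, 14, 16, 17}, so |A + B| = 6.
Verify: 6 ≥ 4? Yes ✓.

CD lower bound = 4, actual |A + B| = 6.


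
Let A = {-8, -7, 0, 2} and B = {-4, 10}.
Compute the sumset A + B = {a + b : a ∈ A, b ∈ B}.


A + B = {a + b : a ∈ A, b ∈ B}.
Enumerate all |A|·|B| = 4·2 = 8 pairs (a, b) and collect distinct sums.
a = -8: -8+-4=-12, -8+10=2
a = -7: -7+-4=-11, -7+10=3
a = 0: 0+-4=-4, 0+10=10
a = 2: 2+-4=-2, 2+10=12
Collecting distinct sums: A + B = {-12, -11, -4, -2, 2, 3, 10, 12}
|A + B| = 8

A + B = {-12, -11, -4, -2, 2, 3, 10, 12}


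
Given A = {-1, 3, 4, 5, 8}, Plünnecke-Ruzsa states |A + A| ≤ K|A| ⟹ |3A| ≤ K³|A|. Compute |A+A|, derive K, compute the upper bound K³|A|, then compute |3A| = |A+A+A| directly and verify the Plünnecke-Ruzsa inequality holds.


|A| = 5.
Step 1: Compute A + A by enumerating all 25 pairs.
A + A = {-2, 2, 3, 4, 6, 7, 8, 9, 10, 11, 12, 13, 16}, so |A + A| = 13.
Step 2: Doubling constant K = |A + A|/|A| = 13/5 = 13/5 ≈ 2.6000.
Step 3: Plünnecke-Ruzsa gives |3A| ≤ K³·|A| = (2.6000)³ · 5 ≈ 87.8800.
Step 4: Compute 3A = A + A + A directly by enumerating all triples (a,b,c) ∈ A³; |3A| = 22.
Step 5: Check 22 ≤ 87.8800? Yes ✓.

K = 13/5, Plünnecke-Ruzsa bound K³|A| ≈ 87.8800, |3A| = 22, inequality holds.


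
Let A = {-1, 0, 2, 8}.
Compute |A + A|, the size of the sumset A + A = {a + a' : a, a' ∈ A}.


A + A = {a + a' : a, a' ∈ A}; |A| = 4.
General bounds: 2|A| - 1 ≤ |A + A| ≤ |A|(|A|+1)/2, i.e. 7 ≤ |A + A| ≤ 10.
Lower bound 2|A|-1 is attained iff A is an arithmetic progression.
Enumerate sums a + a' for a ≤ a' (symmetric, so this suffices):
a = -1: -1+-1=-2, -1+0=-1, -1+2=1, -1+8=7
a = 0: 0+0=0, 0+2=2, 0+8=8
a = 2: 2+2=4, 2+8=10
a = 8: 8+8=16
Distinct sums: {-2, -1, 0, 1, 2, 4, 7, 8, 10, 16}
|A + A| = 10

|A + A| = 10


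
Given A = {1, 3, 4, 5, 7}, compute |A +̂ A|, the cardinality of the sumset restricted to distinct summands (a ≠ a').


Restricted sumset: A +̂ A = {a + a' : a ∈ A, a' ∈ A, a ≠ a'}.
Equivalently, take A + A and drop any sum 2a that is achievable ONLY as a + a for a ∈ A (i.e. sums representable only with equal summands).
Enumerate pairs (a, a') with a < a' (symmetric, so each unordered pair gives one sum; this covers all a ≠ a'):
  1 + 3 = 4
  1 + 4 = 5
  1 + 5 = 6
  1 + 7 = 8
  3 + 4 = 7
  3 + 5 = 8
  3 + 7 = 10
  4 + 5 = 9
  4 + 7 = 11
  5 + 7 = 12
Collected distinct sums: {4, 5, 6, 7, 8, 9, 10, 11, 12}
|A +̂ A| = 9
(Reference bound: |A +̂ A| ≥ 2|A| - 3 for |A| ≥ 2, with |A| = 5 giving ≥ 7.)

|A +̂ A| = 9


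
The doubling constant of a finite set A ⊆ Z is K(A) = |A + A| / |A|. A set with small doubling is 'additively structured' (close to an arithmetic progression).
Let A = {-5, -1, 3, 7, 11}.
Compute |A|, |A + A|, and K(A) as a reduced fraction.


|A| = 5.
Compute A + A by enumerating all 25 pairs.
A + A = {-10, -6, -2, 2, 6, 10, 14, 18, 22}, so |A + A| = 9.
K = |A + A| / |A| = 9/5 (already in lowest terms) ≈ 1.8000.
Reference: AP of size 5 gives K = 9/5 ≈ 1.8000; a fully generic set of size 5 gives K ≈ 3.0000.

|A| = 5, |A + A| = 9, K = 9/5.


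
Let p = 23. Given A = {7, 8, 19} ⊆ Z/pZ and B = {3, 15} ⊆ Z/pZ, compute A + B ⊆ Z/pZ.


Work in Z/23Z: reduce every sum a + b modulo 23.
Enumerate all 6 pairs:
a = 7: 7+3=10, 7+15=22
a = 8: 8+3=11, 8+15=0
a = 19: 19+3=22, 19+15=11
Distinct residues collected: {0, 10, 11, 22}
|A + B| = 4 (out of 23 total residues).

A + B = {0, 10, 11, 22}


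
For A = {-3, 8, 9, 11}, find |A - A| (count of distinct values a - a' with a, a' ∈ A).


A - A = {a - a' : a, a' ∈ A}; |A| = 4.
Bounds: 2|A|-1 ≤ |A - A| ≤ |A|² - |A| + 1, i.e. 7 ≤ |A - A| ≤ 13.
Note: 0 ∈ A - A always (from a - a). The set is symmetric: if d ∈ A - A then -d ∈ A - A.
Enumerate nonzero differences d = a - a' with a > a' (then include -d):
Positive differences: {1, 2, 3, 11, 12, 14}
Full difference set: {0} ∪ (positive diffs) ∪ (negative diffs).
|A - A| = 1 + 2·6 = 13 (matches direct enumeration: 13).

|A - A| = 13


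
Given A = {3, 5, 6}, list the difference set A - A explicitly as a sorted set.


A - A = {a - a' : a, a' ∈ A}.
Compute a - a' for each ordered pair (a, a'):
a = 3: 3-3=0, 3-5=-2, 3-6=-3
a = 5: 5-3=2, 5-5=0, 5-6=-1
a = 6: 6-3=3, 6-5=1, 6-6=0
Collecting distinct values (and noting 0 appears from a-a):
A - A = {-3, -2, -1, 0, 1, 2, 3}
|A - A| = 7

A - A = {-3, -2, -1, 0, 1, 2, 3}


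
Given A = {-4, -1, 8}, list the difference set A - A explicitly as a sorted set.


A - A = {a - a' : a, a' ∈ A}.
Compute a - a' for each ordered pair (a, a'):
a = -4: -4--4=0, -4--1=-3, -4-8=-12
a = -1: -1--4=3, -1--1=0, -1-8=-9
a = 8: 8--4=12, 8--1=9, 8-8=0
Collecting distinct values (and noting 0 appears from a-a):
A - A = {-12, -9, -3, 0, 3, 9, 12}
|A - A| = 7

A - A = {-12, -9, -3, 0, 3, 9, 12}


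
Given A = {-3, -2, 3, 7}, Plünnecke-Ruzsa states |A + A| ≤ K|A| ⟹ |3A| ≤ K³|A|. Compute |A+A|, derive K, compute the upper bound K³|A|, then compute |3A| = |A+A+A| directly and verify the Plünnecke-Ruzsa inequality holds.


|A| = 4.
Step 1: Compute A + A by enumerating all 16 pairs.
A + A = {-6, -5, -4, 0, 1, 4, 5, 6, 10, 14}, so |A + A| = 10.
Step 2: Doubling constant K = |A + A|/|A| = 10/4 = 10/4 ≈ 2.5000.
Step 3: Plünnecke-Ruzsa gives |3A| ≤ K³·|A| = (2.5000)³ · 4 ≈ 62.5000.
Step 4: Compute 3A = A + A + A directly by enumerating all triples (a,b,c) ∈ A³; |3A| = 19.
Step 5: Check 19 ≤ 62.5000? Yes ✓.

K = 10/4, Plünnecke-Ruzsa bound K³|A| ≈ 62.5000, |3A| = 19, inequality holds.


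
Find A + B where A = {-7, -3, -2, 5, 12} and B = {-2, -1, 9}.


A + B = {a + b : a ∈ A, b ∈ B}.
Enumerate all |A|·|B| = 5·3 = 15 pairs (a, b) and collect distinct sums.
a = -7: -7+-2=-9, -7+-1=-8, -7+9=2
a = -3: -3+-2=-5, -3+-1=-4, -3+9=6
a = -2: -2+-2=-4, -2+-1=-3, -2+9=7
a = 5: 5+-2=3, 5+-1=4, 5+9=14
a = 12: 12+-2=10, 12+-1=11, 12+9=21
Collecting distinct sums: A + B = {-9, -8, -5, -4, -3, 2, 3, 4, 6, 7, 10, 11, 14, 21}
|A + B| = 14

A + B = {-9, -8, -5, -4, -3, 2, 3, 4, 6, 7, 10, 11, 14, 21}


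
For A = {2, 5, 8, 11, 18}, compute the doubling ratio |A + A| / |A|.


|A| = 5.
Compute A + A by enumerating all 25 pairs.
A + A = {4, 7, 10, 13, 16, 19, 20, 22, 23, 26, 29, 36}, so |A + A| = 12.
K = |A + A| / |A| = 12/5 (already in lowest terms) ≈ 2.4000.
Reference: AP of size 5 gives K = 9/5 ≈ 1.8000; a fully generic set of size 5 gives K ≈ 3.0000.

|A| = 5, |A + A| = 12, K = 12/5.


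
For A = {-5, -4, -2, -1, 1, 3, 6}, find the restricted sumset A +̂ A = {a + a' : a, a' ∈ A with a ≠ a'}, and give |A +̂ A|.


Restricted sumset: A +̂ A = {a + a' : a ∈ A, a' ∈ A, a ≠ a'}.
Equivalently, take A + A and drop any sum 2a that is achievable ONLY as a + a for a ∈ A (i.e. sums representable only with equal summands).
Enumerate pairs (a, a') with a < a' (symmetric, so each unordered pair gives one sum; this covers all a ≠ a'):
  -5 + -4 = -9
  -5 + -2 = -7
  -5 + -1 = -6
  -5 + 1 = -4
  -5 + 3 = -2
  -5 + 6 = 1
  -4 + -2 = -6
  -4 + -1 = -5
  -4 + 1 = -3
  -4 + 3 = -1
  -4 + 6 = 2
  -2 + -1 = -3
  -2 + 1 = -1
  -2 + 3 = 1
  -2 + 6 = 4
  -1 + 1 = 0
  -1 + 3 = 2
  -1 + 6 = 5
  1 + 3 = 4
  1 + 6 = 7
  3 + 6 = 9
Collected distinct sums: {-9, -7, -6, -5, -4, -3, -2, -1, 0, 1, 2, 4, 5, 7, 9}
|A +̂ A| = 15
(Reference bound: |A +̂ A| ≥ 2|A| - 3 for |A| ≥ 2, with |A| = 7 giving ≥ 11.)

|A +̂ A| = 15


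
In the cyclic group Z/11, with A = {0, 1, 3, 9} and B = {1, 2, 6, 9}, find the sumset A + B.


Work in Z/11Z: reduce every sum a + b modulo 11.
Enumerate all 16 pairs:
a = 0: 0+1=1, 0+2=2, 0+6=6, 0+9=9
a = 1: 1+1=2, 1+2=3, 1+6=7, 1+9=10
a = 3: 3+1=4, 3+2=5, 3+6=9, 3+9=1
a = 9: 9+1=10, 9+2=0, 9+6=4, 9+9=7
Distinct residues collected: {0, 1, 2, 3, 4, 5, 6, 7, 9, 10}
|A + B| = 10 (out of 11 total residues).

A + B = {0, 1, 2, 3, 4, 5, 6, 7, 9, 10}


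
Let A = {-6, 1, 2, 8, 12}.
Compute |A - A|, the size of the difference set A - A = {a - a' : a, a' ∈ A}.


A - A = {a - a' : a, a' ∈ A}; |A| = 5.
Bounds: 2|A|-1 ≤ |A - A| ≤ |A|² - |A| + 1, i.e. 9 ≤ |A - A| ≤ 21.
Note: 0 ∈ A - A always (from a - a). The set is symmetric: if d ∈ A - A then -d ∈ A - A.
Enumerate nonzero differences d = a - a' with a > a' (then include -d):
Positive differences: {1, 4, 6, 7, 8, 10, 11, 14, 18}
Full difference set: {0} ∪ (positive diffs) ∪ (negative diffs).
|A - A| = 1 + 2·9 = 19 (matches direct enumeration: 19).

|A - A| = 19


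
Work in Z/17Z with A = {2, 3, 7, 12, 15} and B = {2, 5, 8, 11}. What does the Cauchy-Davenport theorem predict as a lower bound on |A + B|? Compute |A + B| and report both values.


Cauchy-Davenport: |A + B| ≥ min(p, |A| + |B| - 1) for A, B nonempty in Z/pZ.
|A| = 5, |B| = 4, p = 17.
CD lower bound = min(17, 5 + 4 - 1) = min(17, 8) = 8.
Compute A + B mod 17 directly:
a = 2: 2+2=4, 2+5=7, 2+8=10, 2+11=13
a = 3: 3+2=5, 3+5=8, 3+8=11, 3+11=14
a = 7: 7+2=9, 7+5=12, 7+8=15, 7+11=1
a = 12: 12+2=14, 12+5=0, 12+8=3, 12+11=6
a = 15: 15+2=0, 15+5=3, 15+8=6, 15+11=9
A + B = {0, 1, 3, 4, 5, 6, 7, 8, 9, 10, 11, 12, 13, 14, 15}, so |A + B| = 15.
Verify: 15 ≥ 8? Yes ✓.

CD lower bound = 8, actual |A + B| = 15.


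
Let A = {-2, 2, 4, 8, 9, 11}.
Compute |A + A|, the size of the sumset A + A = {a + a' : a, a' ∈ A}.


A + A = {a + a' : a, a' ∈ A}; |A| = 6.
General bounds: 2|A| - 1 ≤ |A + A| ≤ |A|(|A|+1)/2, i.e. 11 ≤ |A + A| ≤ 21.
Lower bound 2|A|-1 is attained iff A is an arithmetic progression.
Enumerate sums a + a' for a ≤ a' (symmetric, so this suffices):
a = -2: -2+-2=-4, -2+2=0, -2+4=2, -2+8=6, -2+9=7, -2+11=9
a = 2: 2+2=4, 2+4=6, 2+8=10, 2+9=11, 2+11=13
a = 4: 4+4=8, 4+8=12, 4+9=13, 4+11=15
a = 8: 8+8=16, 8+9=17, 8+11=19
a = 9: 9+9=18, 9+11=20
a = 11: 11+11=22
Distinct sums: {-4, 0, 2, 4, 6, 7, 8, 9, 10, 11, 12, 13, 15, 16, 17, 18, 19, 20, 22}
|A + A| = 19

|A + A| = 19


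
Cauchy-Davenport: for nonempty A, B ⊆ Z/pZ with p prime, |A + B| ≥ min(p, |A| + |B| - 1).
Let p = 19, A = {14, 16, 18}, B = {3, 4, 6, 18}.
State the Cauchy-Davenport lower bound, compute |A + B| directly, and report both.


Cauchy-Davenport: |A + B| ≥ min(p, |A| + |B| - 1) for A, B nonempty in Z/pZ.
|A| = 3, |B| = 4, p = 19.
CD lower bound = min(19, 3 + 4 - 1) = min(19, 6) = 6.
Compute A + B mod 19 directly:
a = 14: 14+3=17, 14+4=18, 14+6=1, 14+18=13
a = 16: 16+3=0, 16+4=1, 16+6=3, 16+18=15
a = 18: 18+3=2, 18+4=3, 18+6=5, 18+18=17
A + B = {0, 1, 2, 3, 5, 13, 15, 17, 18}, so |A + B| = 9.
Verify: 9 ≥ 6? Yes ✓.

CD lower bound = 6, actual |A + B| = 9.


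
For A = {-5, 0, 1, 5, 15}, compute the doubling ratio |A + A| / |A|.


|A| = 5.
Compute A + A by enumerating all 25 pairs.
A + A = {-10, -5, -4, 0, 1, 2, 5, 6, 10, 15, 16, 20, 30}, so |A + A| = 13.
K = |A + A| / |A| = 13/5 (already in lowest terms) ≈ 2.6000.
Reference: AP of size 5 gives K = 9/5 ≈ 1.8000; a fully generic set of size 5 gives K ≈ 3.0000.

|A| = 5, |A + A| = 13, K = 13/5.


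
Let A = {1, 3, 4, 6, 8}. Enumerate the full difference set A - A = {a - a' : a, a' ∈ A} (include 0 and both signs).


A - A = {a - a' : a, a' ∈ A}.
Compute a - a' for each ordered pair (a, a'):
a = 1: 1-1=0, 1-3=-2, 1-4=-3, 1-6=-5, 1-8=-7
a = 3: 3-1=2, 3-3=0, 3-4=-1, 3-6=-3, 3-8=-5
a = 4: 4-1=3, 4-3=1, 4-4=0, 4-6=-2, 4-8=-4
a = 6: 6-1=5, 6-3=3, 6-4=2, 6-6=0, 6-8=-2
a = 8: 8-1=7, 8-3=5, 8-4=4, 8-6=2, 8-8=0
Collecting distinct values (and noting 0 appears from a-a):
A - A = {-7, -5, -4, -3, -2, -1, 0, 1, 2, 3, 4, 5, 7}
|A - A| = 13

A - A = {-7, -5, -4, -3, -2, -1, 0, 1, 2, 3, 4, 5, 7}


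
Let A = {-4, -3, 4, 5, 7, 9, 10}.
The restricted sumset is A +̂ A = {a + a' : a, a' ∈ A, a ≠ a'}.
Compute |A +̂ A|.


Restricted sumset: A +̂ A = {a + a' : a ∈ A, a' ∈ A, a ≠ a'}.
Equivalently, take A + A and drop any sum 2a that is achievable ONLY as a + a for a ∈ A (i.e. sums representable only with equal summands).
Enumerate pairs (a, a') with a < a' (symmetric, so each unordered pair gives one sum; this covers all a ≠ a'):
  -4 + -3 = -7
  -4 + 4 = 0
  -4 + 5 = 1
  -4 + 7 = 3
  -4 + 9 = 5
  -4 + 10 = 6
  -3 + 4 = 1
  -3 + 5 = 2
  -3 + 7 = 4
  -3 + 9 = 6
  -3 + 10 = 7
  4 + 5 = 9
  4 + 7 = 11
  4 + 9 = 13
  4 + 10 = 14
  5 + 7 = 12
  5 + 9 = 14
  5 + 10 = 15
  7 + 9 = 16
  7 + 10 = 17
  9 + 10 = 19
Collected distinct sums: {-7, 0, 1, 2, 3, 4, 5, 6, 7, 9, 11, 12, 13, 14, 15, 16, 17, 19}
|A +̂ A| = 18
(Reference bound: |A +̂ A| ≥ 2|A| - 3 for |A| ≥ 2, with |A| = 7 giving ≥ 11.)

|A +̂ A| = 18


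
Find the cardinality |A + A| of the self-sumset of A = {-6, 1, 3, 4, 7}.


A + A = {a + a' : a, a' ∈ A}; |A| = 5.
General bounds: 2|A| - 1 ≤ |A + A| ≤ |A|(|A|+1)/2, i.e. 9 ≤ |A + A| ≤ 15.
Lower bound 2|A|-1 is attained iff A is an arithmetic progression.
Enumerate sums a + a' for a ≤ a' (symmetric, so this suffices):
a = -6: -6+-6=-12, -6+1=-5, -6+3=-3, -6+4=-2, -6+7=1
a = 1: 1+1=2, 1+3=4, 1+4=5, 1+7=8
a = 3: 3+3=6, 3+4=7, 3+7=10
a = 4: 4+4=8, 4+7=11
a = 7: 7+7=14
Distinct sums: {-12, -5, -3, -2, 1, 2, 4, 5, 6, 7, 8, 10, 11, 14}
|A + A| = 14

|A + A| = 14


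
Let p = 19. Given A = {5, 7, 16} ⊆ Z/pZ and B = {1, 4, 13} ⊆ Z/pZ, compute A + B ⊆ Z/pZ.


Work in Z/19Z: reduce every sum a + b modulo 19.
Enumerate all 9 pairs:
a = 5: 5+1=6, 5+4=9, 5+13=18
a = 7: 7+1=8, 7+4=11, 7+13=1
a = 16: 16+1=17, 16+4=1, 16+13=10
Distinct residues collected: {1, 6, 8, 9, 10, 11, 17, 18}
|A + B| = 8 (out of 19 total residues).

A + B = {1, 6, 8, 9, 10, 11, 17, 18}


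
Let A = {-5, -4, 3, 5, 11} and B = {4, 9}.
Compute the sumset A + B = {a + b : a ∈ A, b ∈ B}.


A + B = {a + b : a ∈ A, b ∈ B}.
Enumerate all |A|·|B| = 5·2 = 10 pairs (a, b) and collect distinct sums.
a = -5: -5+4=-1, -5+9=4
a = -4: -4+4=0, -4+9=5
a = 3: 3+4=7, 3+9=12
a = 5: 5+4=9, 5+9=14
a = 11: 11+4=15, 11+9=20
Collecting distinct sums: A + B = {-1, 0, 4, 5, 7, 9, 12, 14, 15, 20}
|A + B| = 10

A + B = {-1, 0, 4, 5, 7, 9, 12, 14, 15, 20}


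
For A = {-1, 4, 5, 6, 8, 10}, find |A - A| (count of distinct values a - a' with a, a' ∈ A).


A - A = {a - a' : a, a' ∈ A}; |A| = 6.
Bounds: 2|A|-1 ≤ |A - A| ≤ |A|² - |A| + 1, i.e. 11 ≤ |A - A| ≤ 31.
Note: 0 ∈ A - A always (from a - a). The set is symmetric: if d ∈ A - A then -d ∈ A - A.
Enumerate nonzero differences d = a - a' with a > a' (then include -d):
Positive differences: {1, 2, 3, 4, 5, 6, 7, 9, 11}
Full difference set: {0} ∪ (positive diffs) ∪ (negative diffs).
|A - A| = 1 + 2·9 = 19 (matches direct enumeration: 19).

|A - A| = 19


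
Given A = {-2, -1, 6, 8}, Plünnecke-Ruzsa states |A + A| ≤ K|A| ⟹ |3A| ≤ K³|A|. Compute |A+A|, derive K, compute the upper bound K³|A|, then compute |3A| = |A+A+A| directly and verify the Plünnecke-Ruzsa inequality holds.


|A| = 4.
Step 1: Compute A + A by enumerating all 16 pairs.
A + A = {-4, -3, -2, 4, 5, 6, 7, 12, 14, 16}, so |A + A| = 10.
Step 2: Doubling constant K = |A + A|/|A| = 10/4 = 10/4 ≈ 2.5000.
Step 3: Plünnecke-Ruzsa gives |3A| ≤ K³·|A| = (2.5000)³ · 4 ≈ 62.5000.
Step 4: Compute 3A = A + A + A directly by enumerating all triples (a,b,c) ∈ A³; |3A| = 19.
Step 5: Check 19 ≤ 62.5000? Yes ✓.

K = 10/4, Plünnecke-Ruzsa bound K³|A| ≈ 62.5000, |3A| = 19, inequality holds.


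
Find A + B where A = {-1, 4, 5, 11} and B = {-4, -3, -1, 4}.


A + B = {a + b : a ∈ A, b ∈ B}.
Enumerate all |A|·|B| = 4·4 = 16 pairs (a, b) and collect distinct sums.
a = -1: -1+-4=-5, -1+-3=-4, -1+-1=-2, -1+4=3
a = 4: 4+-4=0, 4+-3=1, 4+-1=3, 4+4=8
a = 5: 5+-4=1, 5+-3=2, 5+-1=4, 5+4=9
a = 11: 11+-4=7, 11+-3=8, 11+-1=10, 11+4=15
Collecting distinct sums: A + B = {-5, -4, -2, 0, 1, 2, 3, 4, 7, 8, 9, 10, 15}
|A + B| = 13

A + B = {-5, -4, -2, 0, 1, 2, 3, 4, 7, 8, 9, 10, 15}


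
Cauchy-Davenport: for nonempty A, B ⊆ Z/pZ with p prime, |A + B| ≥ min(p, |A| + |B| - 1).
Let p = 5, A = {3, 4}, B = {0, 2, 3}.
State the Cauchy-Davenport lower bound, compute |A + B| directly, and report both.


Cauchy-Davenport: |A + B| ≥ min(p, |A| + |B| - 1) for A, B nonempty in Z/pZ.
|A| = 2, |B| = 3, p = 5.
CD lower bound = min(5, 2 + 3 - 1) = min(5, 4) = 4.
Compute A + B mod 5 directly:
a = 3: 3+0=3, 3+2=0, 3+3=1
a = 4: 4+0=4, 4+2=1, 4+3=2
A + B = {0, 1, 2, 3, 4}, so |A + B| = 5.
Verify: 5 ≥ 4? Yes ✓.

CD lower bound = 4, actual |A + B| = 5.


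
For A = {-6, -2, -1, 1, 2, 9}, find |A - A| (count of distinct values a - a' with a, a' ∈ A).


A - A = {a - a' : a, a' ∈ A}; |A| = 6.
Bounds: 2|A|-1 ≤ |A - A| ≤ |A|² - |A| + 1, i.e. 11 ≤ |A - A| ≤ 31.
Note: 0 ∈ A - A always (from a - a). The set is symmetric: if d ∈ A - A then -d ∈ A - A.
Enumerate nonzero differences d = a - a' with a > a' (then include -d):
Positive differences: {1, 2, 3, 4, 5, 7, 8, 10, 11, 15}
Full difference set: {0} ∪ (positive diffs) ∪ (negative diffs).
|A - A| = 1 + 2·10 = 21 (matches direct enumeration: 21).

|A - A| = 21


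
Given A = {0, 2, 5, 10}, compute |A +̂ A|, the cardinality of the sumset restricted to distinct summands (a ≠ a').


Restricted sumset: A +̂ A = {a + a' : a ∈ A, a' ∈ A, a ≠ a'}.
Equivalently, take A + A and drop any sum 2a that is achievable ONLY as a + a for a ∈ A (i.e. sums representable only with equal summands).
Enumerate pairs (a, a') with a < a' (symmetric, so each unordered pair gives one sum; this covers all a ≠ a'):
  0 + 2 = 2
  0 + 5 = 5
  0 + 10 = 10
  2 + 5 = 7
  2 + 10 = 12
  5 + 10 = 15
Collected distinct sums: {2, 5, 7, 10, 12, 15}
|A +̂ A| = 6
(Reference bound: |A +̂ A| ≥ 2|A| - 3 for |A| ≥ 2, with |A| = 4 giving ≥ 5.)

|A +̂ A| = 6


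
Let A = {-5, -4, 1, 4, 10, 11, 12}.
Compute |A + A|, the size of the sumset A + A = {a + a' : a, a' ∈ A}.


A + A = {a + a' : a, a' ∈ A}; |A| = 7.
General bounds: 2|A| - 1 ≤ |A + A| ≤ |A|(|A|+1)/2, i.e. 13 ≤ |A + A| ≤ 28.
Lower bound 2|A|-1 is attained iff A is an arithmetic progression.
Enumerate sums a + a' for a ≤ a' (symmetric, so this suffices):
a = -5: -5+-5=-10, -5+-4=-9, -5+1=-4, -5+4=-1, -5+10=5, -5+11=6, -5+12=7
a = -4: -4+-4=-8, -4+1=-3, -4+4=0, -4+10=6, -4+11=7, -4+12=8
a = 1: 1+1=2, 1+4=5, 1+10=11, 1+11=12, 1+12=13
a = 4: 4+4=8, 4+10=14, 4+11=15, 4+12=16
a = 10: 10+10=20, 10+11=21, 10+12=22
a = 11: 11+11=22, 11+12=23
a = 12: 12+12=24
Distinct sums: {-10, -9, -8, -4, -3, -1, 0, 2, 5, 6, 7, 8, 11, 12, 13, 14, 15, 16, 20, 21, 22, 23, 24}
|A + A| = 23

|A + A| = 23


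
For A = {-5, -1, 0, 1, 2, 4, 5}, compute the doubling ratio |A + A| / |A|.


|A| = 7.
Compute A + A by enumerating all 49 pairs.
A + A = {-10, -6, -5, -4, -3, -2, -1, 0, 1, 2, 3, 4, 5, 6, 7, 8, 9, 10}, so |A + A| = 18.
K = |A + A| / |A| = 18/7 (already in lowest terms) ≈ 2.5714.
Reference: AP of size 7 gives K = 13/7 ≈ 1.8571; a fully generic set of size 7 gives K ≈ 4.0000.

|A| = 7, |A + A| = 18, K = 18/7.


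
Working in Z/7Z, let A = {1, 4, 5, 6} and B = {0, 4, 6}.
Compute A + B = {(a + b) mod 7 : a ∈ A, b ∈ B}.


Work in Z/7Z: reduce every sum a + b modulo 7.
Enumerate all 12 pairs:
a = 1: 1+0=1, 1+4=5, 1+6=0
a = 4: 4+0=4, 4+4=1, 4+6=3
a = 5: 5+0=5, 5+4=2, 5+6=4
a = 6: 6+0=6, 6+4=3, 6+6=5
Distinct residues collected: {0, 1, 2, 3, 4, 5, 6}
|A + B| = 7 (out of 7 total residues).

A + B = {0, 1, 2, 3, 4, 5, 6}


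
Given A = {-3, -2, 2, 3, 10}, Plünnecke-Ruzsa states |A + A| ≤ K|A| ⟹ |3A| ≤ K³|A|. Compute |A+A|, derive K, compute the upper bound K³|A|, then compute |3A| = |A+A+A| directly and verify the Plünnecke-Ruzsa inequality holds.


|A| = 5.
Step 1: Compute A + A by enumerating all 25 pairs.
A + A = {-6, -5, -4, -1, 0, 1, 4, 5, 6, 7, 8, 12, 13, 20}, so |A + A| = 14.
Step 2: Doubling constant K = |A + A|/|A| = 14/5 = 14/5 ≈ 2.8000.
Step 3: Plünnecke-Ruzsa gives |3A| ≤ K³·|A| = (2.8000)³ · 5 ≈ 109.7600.
Step 4: Compute 3A = A + A + A directly by enumerating all triples (a,b,c) ∈ A³; |3A| = 27.
Step 5: Check 27 ≤ 109.7600? Yes ✓.

K = 14/5, Plünnecke-Ruzsa bound K³|A| ≈ 109.7600, |3A| = 27, inequality holds.


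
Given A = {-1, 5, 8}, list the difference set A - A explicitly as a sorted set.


A - A = {a - a' : a, a' ∈ A}.
Compute a - a' for each ordered pair (a, a'):
a = -1: -1--1=0, -1-5=-6, -1-8=-9
a = 5: 5--1=6, 5-5=0, 5-8=-3
a = 8: 8--1=9, 8-5=3, 8-8=0
Collecting distinct values (and noting 0 appears from a-a):
A - A = {-9, -6, -3, 0, 3, 6, 9}
|A - A| = 7

A - A = {-9, -6, -3, 0, 3, 6, 9}


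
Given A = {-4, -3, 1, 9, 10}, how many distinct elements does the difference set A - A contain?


A - A = {a - a' : a, a' ∈ A}; |A| = 5.
Bounds: 2|A|-1 ≤ |A - A| ≤ |A|² - |A| + 1, i.e. 9 ≤ |A - A| ≤ 21.
Note: 0 ∈ A - A always (from a - a). The set is symmetric: if d ∈ A - A then -d ∈ A - A.
Enumerate nonzero differences d = a - a' with a > a' (then include -d):
Positive differences: {1, 4, 5, 8, 9, 12, 13, 14}
Full difference set: {0} ∪ (positive diffs) ∪ (negative diffs).
|A - A| = 1 + 2·8 = 17 (matches direct enumeration: 17).

|A - A| = 17


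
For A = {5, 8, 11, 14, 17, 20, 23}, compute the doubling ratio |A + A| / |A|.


|A| = 7.
Compute A + A by enumerating all 49 pairs.
A + A = {10, 13, 16, 19, 22, 25, 28, 31, 34, 37, 40, 43, 46}, so |A + A| = 13.
K = |A + A| / |A| = 13/7 (already in lowest terms) ≈ 1.8571.
Reference: AP of size 7 gives K = 13/7 ≈ 1.8571; a fully generic set of size 7 gives K ≈ 4.0000.

|A| = 7, |A + A| = 13, K = 13/7.


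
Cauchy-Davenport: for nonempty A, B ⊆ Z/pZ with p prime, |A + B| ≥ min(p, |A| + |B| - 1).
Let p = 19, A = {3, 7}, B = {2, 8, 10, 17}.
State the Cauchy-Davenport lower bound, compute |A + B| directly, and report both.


Cauchy-Davenport: |A + B| ≥ min(p, |A| + |B| - 1) for A, B nonempty in Z/pZ.
|A| = 2, |B| = 4, p = 19.
CD lower bound = min(19, 2 + 4 - 1) = min(19, 5) = 5.
Compute A + B mod 19 directly:
a = 3: 3+2=5, 3+8=11, 3+10=13, 3+17=1
a = 7: 7+2=9, 7+8=15, 7+10=17, 7+17=5
A + B = {1, 5, 9, 11, 13, 15, 17}, so |A + B| = 7.
Verify: 7 ≥ 5? Yes ✓.

CD lower bound = 5, actual |A + B| = 7.


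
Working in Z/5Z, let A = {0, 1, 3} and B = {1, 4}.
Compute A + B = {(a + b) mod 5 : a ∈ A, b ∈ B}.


Work in Z/5Z: reduce every sum a + b modulo 5.
Enumerate all 6 pairs:
a = 0: 0+1=1, 0+4=4
a = 1: 1+1=2, 1+4=0
a = 3: 3+1=4, 3+4=2
Distinct residues collected: {0, 1, 2, 4}
|A + B| = 4 (out of 5 total residues).

A + B = {0, 1, 2, 4}


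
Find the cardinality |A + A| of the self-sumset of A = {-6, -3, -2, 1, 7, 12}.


A + A = {a + a' : a, a' ∈ A}; |A| = 6.
General bounds: 2|A| - 1 ≤ |A + A| ≤ |A|(|A|+1)/2, i.e. 11 ≤ |A + A| ≤ 21.
Lower bound 2|A|-1 is attained iff A is an arithmetic progression.
Enumerate sums a + a' for a ≤ a' (symmetric, so this suffices):
a = -6: -6+-6=-12, -6+-3=-9, -6+-2=-8, -6+1=-5, -6+7=1, -6+12=6
a = -3: -3+-3=-6, -3+-2=-5, -3+1=-2, -3+7=4, -3+12=9
a = -2: -2+-2=-4, -2+1=-1, -2+7=5, -2+12=10
a = 1: 1+1=2, 1+7=8, 1+12=13
a = 7: 7+7=14, 7+12=19
a = 12: 12+12=24
Distinct sums: {-12, -9, -8, -6, -5, -4, -2, -1, 1, 2, 4, 5, 6, 8, 9, 10, 13, 14, 19, 24}
|A + A| = 20

|A + A| = 20


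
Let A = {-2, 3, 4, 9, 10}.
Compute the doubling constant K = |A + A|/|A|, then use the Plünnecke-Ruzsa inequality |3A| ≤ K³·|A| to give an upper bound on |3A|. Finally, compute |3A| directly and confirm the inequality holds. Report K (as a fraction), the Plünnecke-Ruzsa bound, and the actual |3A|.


|A| = 5.
Step 1: Compute A + A by enumerating all 25 pairs.
A + A = {-4, 1, 2, 6, 7, 8, 12, 13, 14, 18, 19, 20}, so |A + A| = 12.
Step 2: Doubling constant K = |A + A|/|A| = 12/5 = 12/5 ≈ 2.4000.
Step 3: Plünnecke-Ruzsa gives |3A| ≤ K³·|A| = (2.4000)³ · 5 ≈ 69.1200.
Step 4: Compute 3A = A + A + A directly by enumerating all triples (a,b,c) ∈ A³; |3A| = 22.
Step 5: Check 22 ≤ 69.1200? Yes ✓.

K = 12/5, Plünnecke-Ruzsa bound K³|A| ≈ 69.1200, |3A| = 22, inequality holds.


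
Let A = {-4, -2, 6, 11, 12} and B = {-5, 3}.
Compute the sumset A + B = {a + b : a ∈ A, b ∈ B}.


A + B = {a + b : a ∈ A, b ∈ B}.
Enumerate all |A|·|B| = 5·2 = 10 pairs (a, b) and collect distinct sums.
a = -4: -4+-5=-9, -4+3=-1
a = -2: -2+-5=-7, -2+3=1
a = 6: 6+-5=1, 6+3=9
a = 11: 11+-5=6, 11+3=14
a = 12: 12+-5=7, 12+3=15
Collecting distinct sums: A + B = {-9, -7, -1, 1, 6, 7, 9, 14, 15}
|A + B| = 9

A + B = {-9, -7, -1, 1, 6, 7, 9, 14, 15}


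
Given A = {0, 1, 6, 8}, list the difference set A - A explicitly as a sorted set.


A - A = {a - a' : a, a' ∈ A}.
Compute a - a' for each ordered pair (a, a'):
a = 0: 0-0=0, 0-1=-1, 0-6=-6, 0-8=-8
a = 1: 1-0=1, 1-1=0, 1-6=-5, 1-8=-7
a = 6: 6-0=6, 6-1=5, 6-6=0, 6-8=-2
a = 8: 8-0=8, 8-1=7, 8-6=2, 8-8=0
Collecting distinct values (and noting 0 appears from a-a):
A - A = {-8, -7, -6, -5, -2, -1, 0, 1, 2, 5, 6, 7, 8}
|A - A| = 13

A - A = {-8, -7, -6, -5, -2, -1, 0, 1, 2, 5, 6, 7, 8}


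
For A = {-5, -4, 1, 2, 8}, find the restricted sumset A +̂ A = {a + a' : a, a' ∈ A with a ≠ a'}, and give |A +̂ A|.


Restricted sumset: A +̂ A = {a + a' : a ∈ A, a' ∈ A, a ≠ a'}.
Equivalently, take A + A and drop any sum 2a that is achievable ONLY as a + a for a ∈ A (i.e. sums representable only with equal summands).
Enumerate pairs (a, a') with a < a' (symmetric, so each unordered pair gives one sum; this covers all a ≠ a'):
  -5 + -4 = -9
  -5 + 1 = -4
  -5 + 2 = -3
  -5 + 8 = 3
  -4 + 1 = -3
  -4 + 2 = -2
  -4 + 8 = 4
  1 + 2 = 3
  1 + 8 = 9
  2 + 8 = 10
Collected distinct sums: {-9, -4, -3, -2, 3, 4, 9, 10}
|A +̂ A| = 8
(Reference bound: |A +̂ A| ≥ 2|A| - 3 for |A| ≥ 2, with |A| = 5 giving ≥ 7.)

|A +̂ A| = 8


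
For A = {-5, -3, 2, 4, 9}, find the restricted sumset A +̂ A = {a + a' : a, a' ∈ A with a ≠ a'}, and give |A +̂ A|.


Restricted sumset: A +̂ A = {a + a' : a ∈ A, a' ∈ A, a ≠ a'}.
Equivalently, take A + A and drop any sum 2a that is achievable ONLY as a + a for a ∈ A (i.e. sums representable only with equal summands).
Enumerate pairs (a, a') with a < a' (symmetric, so each unordered pair gives one sum; this covers all a ≠ a'):
  -5 + -3 = -8
  -5 + 2 = -3
  -5 + 4 = -1
  -5 + 9 = 4
  -3 + 2 = -1
  -3 + 4 = 1
  -3 + 9 = 6
  2 + 4 = 6
  2 + 9 = 11
  4 + 9 = 13
Collected distinct sums: {-8, -3, -1, 1, 4, 6, 11, 13}
|A +̂ A| = 8
(Reference bound: |A +̂ A| ≥ 2|A| - 3 for |A| ≥ 2, with |A| = 5 giving ≥ 7.)

|A +̂ A| = 8


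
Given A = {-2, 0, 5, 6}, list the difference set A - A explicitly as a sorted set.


A - A = {a - a' : a, a' ∈ A}.
Compute a - a' for each ordered pair (a, a'):
a = -2: -2--2=0, -2-0=-2, -2-5=-7, -2-6=-8
a = 0: 0--2=2, 0-0=0, 0-5=-5, 0-6=-6
a = 5: 5--2=7, 5-0=5, 5-5=0, 5-6=-1
a = 6: 6--2=8, 6-0=6, 6-5=1, 6-6=0
Collecting distinct values (and noting 0 appears from a-a):
A - A = {-8, -7, -6, -5, -2, -1, 0, 1, 2, 5, 6, 7, 8}
|A - A| = 13

A - A = {-8, -7, -6, -5, -2, -1, 0, 1, 2, 5, 6, 7, 8}


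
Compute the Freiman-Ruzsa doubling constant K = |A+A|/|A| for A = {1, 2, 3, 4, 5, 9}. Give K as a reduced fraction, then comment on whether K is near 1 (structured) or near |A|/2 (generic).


|A| = 6.
Compute A + A by enumerating all 36 pairs.
A + A = {2, 3, 4, 5, 6, 7, 8, 9, 10, 11, 12, 13, 14, 18}, so |A + A| = 14.
K = |A + A| / |A| = 14/6 = 7/3 ≈ 2.3333.
Reference: AP of size 6 gives K = 11/6 ≈ 1.8333; a fully generic set of size 6 gives K ≈ 3.5000.

|A| = 6, |A + A| = 14, K = 14/6 = 7/3.


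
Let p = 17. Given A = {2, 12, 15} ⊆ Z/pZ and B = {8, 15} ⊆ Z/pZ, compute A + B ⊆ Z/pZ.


Work in Z/17Z: reduce every sum a + b modulo 17.
Enumerate all 6 pairs:
a = 2: 2+8=10, 2+15=0
a = 12: 12+8=3, 12+15=10
a = 15: 15+8=6, 15+15=13
Distinct residues collected: {0, 3, 6, 10, 13}
|A + B| = 5 (out of 17 total residues).

A + B = {0, 3, 6, 10, 13}


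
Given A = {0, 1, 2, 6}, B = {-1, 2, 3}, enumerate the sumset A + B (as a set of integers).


A + B = {a + b : a ∈ A, b ∈ B}.
Enumerate all |A|·|B| = 4·3 = 12 pairs (a, b) and collect distinct sums.
a = 0: 0+-1=-1, 0+2=2, 0+3=3
a = 1: 1+-1=0, 1+2=3, 1+3=4
a = 2: 2+-1=1, 2+2=4, 2+3=5
a = 6: 6+-1=5, 6+2=8, 6+3=9
Collecting distinct sums: A + B = {-1, 0, 1, 2, 3, 4, 5, 8, 9}
|A + B| = 9

A + B = {-1, 0, 1, 2, 3, 4, 5, 8, 9}


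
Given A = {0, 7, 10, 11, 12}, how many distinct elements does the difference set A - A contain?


A - A = {a - a' : a, a' ∈ A}; |A| = 5.
Bounds: 2|A|-1 ≤ |A - A| ≤ |A|² - |A| + 1, i.e. 9 ≤ |A - A| ≤ 21.
Note: 0 ∈ A - A always (from a - a). The set is symmetric: if d ∈ A - A then -d ∈ A - A.
Enumerate nonzero differences d = a - a' with a > a' (then include -d):
Positive differences: {1, 2, 3, 4, 5, 7, 10, 11, 12}
Full difference set: {0} ∪ (positive diffs) ∪ (negative diffs).
|A - A| = 1 + 2·9 = 19 (matches direct enumeration: 19).

|A - A| = 19


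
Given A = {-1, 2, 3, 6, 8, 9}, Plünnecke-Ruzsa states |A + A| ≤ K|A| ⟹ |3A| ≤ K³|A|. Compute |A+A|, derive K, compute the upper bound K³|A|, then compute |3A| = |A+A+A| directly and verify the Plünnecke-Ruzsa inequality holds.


|A| = 6.
Step 1: Compute A + A by enumerating all 36 pairs.
A + A = {-2, 1, 2, 4, 5, 6, 7, 8, 9, 10, 11, 12, 14, 15, 16, 17, 18}, so |A + A| = 17.
Step 2: Doubling constant K = |A + A|/|A| = 17/6 = 17/6 ≈ 2.8333.
Step 3: Plünnecke-Ruzsa gives |3A| ≤ K³·|A| = (2.8333)³ · 6 ≈ 136.4722.
Step 4: Compute 3A = A + A + A directly by enumerating all triples (a,b,c) ∈ A³; |3A| = 28.
Step 5: Check 28 ≤ 136.4722? Yes ✓.

K = 17/6, Plünnecke-Ruzsa bound K³|A| ≈ 136.4722, |3A| = 28, inequality holds.


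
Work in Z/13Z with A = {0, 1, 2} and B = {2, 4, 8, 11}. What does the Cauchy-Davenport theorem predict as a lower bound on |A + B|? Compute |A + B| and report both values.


Cauchy-Davenport: |A + B| ≥ min(p, |A| + |B| - 1) for A, B nonempty in Z/pZ.
|A| = 3, |B| = 4, p = 13.
CD lower bound = min(13, 3 + 4 - 1) = min(13, 6) = 6.
Compute A + B mod 13 directly:
a = 0: 0+2=2, 0+4=4, 0+8=8, 0+11=11
a = 1: 1+2=3, 1+4=5, 1+8=9, 1+11=12
a = 2: 2+2=4, 2+4=6, 2+8=10, 2+11=0
A + B = {0, 2, 3, 4, 5, 6, 8, 9, 10, 11, 12}, so |A + B| = 11.
Verify: 11 ≥ 6? Yes ✓.

CD lower bound = 6, actual |A + B| = 11.


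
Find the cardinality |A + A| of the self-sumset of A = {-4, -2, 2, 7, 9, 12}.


A + A = {a + a' : a, a' ∈ A}; |A| = 6.
General bounds: 2|A| - 1 ≤ |A + A| ≤ |A|(|A|+1)/2, i.e. 11 ≤ |A + A| ≤ 21.
Lower bound 2|A|-1 is attained iff A is an arithmetic progression.
Enumerate sums a + a' for a ≤ a' (symmetric, so this suffices):
a = -4: -4+-4=-8, -4+-2=-6, -4+2=-2, -4+7=3, -4+9=5, -4+12=8
a = -2: -2+-2=-4, -2+2=0, -2+7=5, -2+9=7, -2+12=10
a = 2: 2+2=4, 2+7=9, 2+9=11, 2+12=14
a = 7: 7+7=14, 7+9=16, 7+12=19
a = 9: 9+9=18, 9+12=21
a = 12: 12+12=24
Distinct sums: {-8, -6, -4, -2, 0, 3, 4, 5, 7, 8, 9, 10, 11, 14, 16, 18, 19, 21, 24}
|A + A| = 19

|A + A| = 19


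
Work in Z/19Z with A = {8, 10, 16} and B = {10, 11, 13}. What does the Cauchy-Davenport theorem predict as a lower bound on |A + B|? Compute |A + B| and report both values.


Cauchy-Davenport: |A + B| ≥ min(p, |A| + |B| - 1) for A, B nonempty in Z/pZ.
|A| = 3, |B| = 3, p = 19.
CD lower bound = min(19, 3 + 3 - 1) = min(19, 5) = 5.
Compute A + B mod 19 directly:
a = 8: 8+10=18, 8+11=0, 8+13=2
a = 10: 10+10=1, 10+11=2, 10+13=4
a = 16: 16+10=7, 16+11=8, 16+13=10
A + B = {0, 1, 2, 4, 7, 8, 10, 18}, so |A + B| = 8.
Verify: 8 ≥ 5? Yes ✓.

CD lower bound = 5, actual |A + B| = 8.


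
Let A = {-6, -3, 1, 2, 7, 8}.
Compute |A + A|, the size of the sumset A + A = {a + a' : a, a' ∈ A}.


A + A = {a + a' : a, a' ∈ A}; |A| = 6.
General bounds: 2|A| - 1 ≤ |A + A| ≤ |A|(|A|+1)/2, i.e. 11 ≤ |A + A| ≤ 21.
Lower bound 2|A|-1 is attained iff A is an arithmetic progression.
Enumerate sums a + a' for a ≤ a' (symmetric, so this suffices):
a = -6: -6+-6=-12, -6+-3=-9, -6+1=-5, -6+2=-4, -6+7=1, -6+8=2
a = -3: -3+-3=-6, -3+1=-2, -3+2=-1, -3+7=4, -3+8=5
a = 1: 1+1=2, 1+2=3, 1+7=8, 1+8=9
a = 2: 2+2=4, 2+7=9, 2+8=10
a = 7: 7+7=14, 7+8=15
a = 8: 8+8=16
Distinct sums: {-12, -9, -6, -5, -4, -2, -1, 1, 2, 3, 4, 5, 8, 9, 10, 14, 15, 16}
|A + A| = 18

|A + A| = 18


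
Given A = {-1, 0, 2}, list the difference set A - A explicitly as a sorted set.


A - A = {a - a' : a, a' ∈ A}.
Compute a - a' for each ordered pair (a, a'):
a = -1: -1--1=0, -1-0=-1, -1-2=-3
a = 0: 0--1=1, 0-0=0, 0-2=-2
a = 2: 2--1=3, 2-0=2, 2-2=0
Collecting distinct values (and noting 0 appears from a-a):
A - A = {-3, -2, -1, 0, 1, 2, 3}
|A - A| = 7

A - A = {-3, -2, -1, 0, 1, 2, 3}


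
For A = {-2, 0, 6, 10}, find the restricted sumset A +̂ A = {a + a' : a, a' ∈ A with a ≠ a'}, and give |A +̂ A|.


Restricted sumset: A +̂ A = {a + a' : a ∈ A, a' ∈ A, a ≠ a'}.
Equivalently, take A + A and drop any sum 2a that is achievable ONLY as a + a for a ∈ A (i.e. sums representable only with equal summands).
Enumerate pairs (a, a') with a < a' (symmetric, so each unordered pair gives one sum; this covers all a ≠ a'):
  -2 + 0 = -2
  -2 + 6 = 4
  -2 + 10 = 8
  0 + 6 = 6
  0 + 10 = 10
  6 + 10 = 16
Collected distinct sums: {-2, 4, 6, 8, 10, 16}
|A +̂ A| = 6
(Reference bound: |A +̂ A| ≥ 2|A| - 3 for |A| ≥ 2, with |A| = 4 giving ≥ 5.)

|A +̂ A| = 6


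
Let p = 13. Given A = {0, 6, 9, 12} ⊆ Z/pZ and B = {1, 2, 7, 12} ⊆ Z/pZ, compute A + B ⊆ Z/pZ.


Work in Z/13Z: reduce every sum a + b modulo 13.
Enumerate all 16 pairs:
a = 0: 0+1=1, 0+2=2, 0+7=7, 0+12=12
a = 6: 6+1=7, 6+2=8, 6+7=0, 6+12=5
a = 9: 9+1=10, 9+2=11, 9+7=3, 9+12=8
a = 12: 12+1=0, 12+2=1, 12+7=6, 12+12=11
Distinct residues collected: {0, 1, 2, 3, 5, 6, 7, 8, 10, 11, 12}
|A + B| = 11 (out of 13 total residues).

A + B = {0, 1, 2, 3, 5, 6, 7, 8, 10, 11, 12}


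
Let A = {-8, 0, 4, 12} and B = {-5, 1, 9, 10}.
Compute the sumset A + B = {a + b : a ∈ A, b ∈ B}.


A + B = {a + b : a ∈ A, b ∈ B}.
Enumerate all |A|·|B| = 4·4 = 16 pairs (a, b) and collect distinct sums.
a = -8: -8+-5=-13, -8+1=-7, -8+9=1, -8+10=2
a = 0: 0+-5=-5, 0+1=1, 0+9=9, 0+10=10
a = 4: 4+-5=-1, 4+1=5, 4+9=13, 4+10=14
a = 12: 12+-5=7, 12+1=13, 12+9=21, 12+10=22
Collecting distinct sums: A + B = {-13, -7, -5, -1, 1, 2, 5, 7, 9, 10, 13, 14, 21, 22}
|A + B| = 14

A + B = {-13, -7, -5, -1, 1, 2, 5, 7, 9, 10, 13, 14, 21, 22}


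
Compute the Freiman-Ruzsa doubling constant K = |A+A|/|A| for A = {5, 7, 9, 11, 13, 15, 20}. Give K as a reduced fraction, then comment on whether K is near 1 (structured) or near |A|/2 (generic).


|A| = 7.
Compute A + A by enumerating all 49 pairs.
A + A = {10, 12, 14, 16, 18, 20, 22, 24, 25, 26, 27, 28, 29, 30, 31, 33, 35, 40}, so |A + A| = 18.
K = |A + A| / |A| = 18/7 (already in lowest terms) ≈ 2.5714.
Reference: AP of size 7 gives K = 13/7 ≈ 1.8571; a fully generic set of size 7 gives K ≈ 4.0000.

|A| = 7, |A + A| = 18, K = 18/7.


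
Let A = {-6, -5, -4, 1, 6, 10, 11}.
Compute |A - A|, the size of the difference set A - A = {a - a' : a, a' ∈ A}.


A - A = {a - a' : a, a' ∈ A}; |A| = 7.
Bounds: 2|A|-1 ≤ |A - A| ≤ |A|² - |A| + 1, i.e. 13 ≤ |A - A| ≤ 43.
Note: 0 ∈ A - A always (from a - a). The set is symmetric: if d ∈ A - A then -d ∈ A - A.
Enumerate nonzero differences d = a - a' with a > a' (then include -d):
Positive differences: {1, 2, 4, 5, 6, 7, 9, 10, 11, 12, 14, 15, 16, 17}
Full difference set: {0} ∪ (positive diffs) ∪ (negative diffs).
|A - A| = 1 + 2·14 = 29 (matches direct enumeration: 29).

|A - A| = 29


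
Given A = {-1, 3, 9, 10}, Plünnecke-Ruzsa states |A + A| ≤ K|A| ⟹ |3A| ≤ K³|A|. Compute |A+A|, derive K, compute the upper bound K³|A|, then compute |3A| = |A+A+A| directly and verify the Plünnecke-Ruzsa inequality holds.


|A| = 4.
Step 1: Compute A + A by enumerating all 16 pairs.
A + A = {-2, 2, 6, 8, 9, 12, 13, 18, 19, 20}, so |A + A| = 10.
Step 2: Doubling constant K = |A + A|/|A| = 10/4 = 10/4 ≈ 2.5000.
Step 3: Plünnecke-Ruzsa gives |3A| ≤ K³·|A| = (2.5000)³ · 4 ≈ 62.5000.
Step 4: Compute 3A = A + A + A directly by enumerating all triples (a,b,c) ∈ A³; |3A| = 20.
Step 5: Check 20 ≤ 62.5000? Yes ✓.

K = 10/4, Plünnecke-Ruzsa bound K³|A| ≈ 62.5000, |3A| = 20, inequality holds.


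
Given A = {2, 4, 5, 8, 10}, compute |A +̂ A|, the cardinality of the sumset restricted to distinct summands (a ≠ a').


Restricted sumset: A +̂ A = {a + a' : a ∈ A, a' ∈ A, a ≠ a'}.
Equivalently, take A + A and drop any sum 2a that is achievable ONLY as a + a for a ∈ A (i.e. sums representable only with equal summands).
Enumerate pairs (a, a') with a < a' (symmetric, so each unordered pair gives one sum; this covers all a ≠ a'):
  2 + 4 = 6
  2 + 5 = 7
  2 + 8 = 10
  2 + 10 = 12
  4 + 5 = 9
  4 + 8 = 12
  4 + 10 = 14
  5 + 8 = 13
  5 + 10 = 15
  8 + 10 = 18
Collected distinct sums: {6, 7, 9, 10, 12, 13, 14, 15, 18}
|A +̂ A| = 9
(Reference bound: |A +̂ A| ≥ 2|A| - 3 for |A| ≥ 2, with |A| = 5 giving ≥ 7.)

|A +̂ A| = 9


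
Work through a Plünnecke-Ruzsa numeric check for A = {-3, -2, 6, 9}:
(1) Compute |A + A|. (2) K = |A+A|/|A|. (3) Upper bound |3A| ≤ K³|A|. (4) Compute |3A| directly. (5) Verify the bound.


|A| = 4.
Step 1: Compute A + A by enumerating all 16 pairs.
A + A = {-6, -5, -4, 3, 4, 6, 7, 12, 15, 18}, so |A + A| = 10.
Step 2: Doubling constant K = |A + A|/|A| = 10/4 = 10/4 ≈ 2.5000.
Step 3: Plünnecke-Ruzsa gives |3A| ≤ K³·|A| = (2.5000)³ · 4 ≈ 62.5000.
Step 4: Compute 3A = A + A + A directly by enumerating all triples (a,b,c) ∈ A³; |3A| = 20.
Step 5: Check 20 ≤ 62.5000? Yes ✓.

K = 10/4, Plünnecke-Ruzsa bound K³|A| ≈ 62.5000, |3A| = 20, inequality holds.


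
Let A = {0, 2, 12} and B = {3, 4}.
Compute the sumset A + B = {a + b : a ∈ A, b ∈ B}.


A + B = {a + b : a ∈ A, b ∈ B}.
Enumerate all |A|·|B| = 3·2 = 6 pairs (a, b) and collect distinct sums.
a = 0: 0+3=3, 0+4=4
a = 2: 2+3=5, 2+4=6
a = 12: 12+3=15, 12+4=16
Collecting distinct sums: A + B = {3, 4, 5, 6, 15, 16}
|A + B| = 6

A + B = {3, 4, 5, 6, 15, 16}


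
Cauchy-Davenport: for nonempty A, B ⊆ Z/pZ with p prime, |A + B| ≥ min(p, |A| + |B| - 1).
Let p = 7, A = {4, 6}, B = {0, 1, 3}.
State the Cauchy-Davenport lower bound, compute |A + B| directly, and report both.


Cauchy-Davenport: |A + B| ≥ min(p, |A| + |B| - 1) for A, B nonempty in Z/pZ.
|A| = 2, |B| = 3, p = 7.
CD lower bound = min(7, 2 + 3 - 1) = min(7, 4) = 4.
Compute A + B mod 7 directly:
a = 4: 4+0=4, 4+1=5, 4+3=0
a = 6: 6+0=6, 6+1=0, 6+3=2
A + B = {0, 2, 4, 5, 6}, so |A + B| = 5.
Verify: 5 ≥ 4? Yes ✓.

CD lower bound = 4, actual |A + B| = 5.


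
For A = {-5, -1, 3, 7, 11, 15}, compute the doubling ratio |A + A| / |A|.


|A| = 6.
Compute A + A by enumerating all 36 pairs.
A + A = {-10, -6, -2, 2, 6, 10, 14, 18, 22, 26, 30}, so |A + A| = 11.
K = |A + A| / |A| = 11/6 (already in lowest terms) ≈ 1.8333.
Reference: AP of size 6 gives K = 11/6 ≈ 1.8333; a fully generic set of size 6 gives K ≈ 3.5000.

|A| = 6, |A + A| = 11, K = 11/6.


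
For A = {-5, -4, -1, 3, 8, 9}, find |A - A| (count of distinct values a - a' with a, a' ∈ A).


A - A = {a - a' : a, a' ∈ A}; |A| = 6.
Bounds: 2|A|-1 ≤ |A - A| ≤ |A|² - |A| + 1, i.e. 11 ≤ |A - A| ≤ 31.
Note: 0 ∈ A - A always (from a - a). The set is symmetric: if d ∈ A - A then -d ∈ A - A.
Enumerate nonzero differences d = a - a' with a > a' (then include -d):
Positive differences: {1, 3, 4, 5, 6, 7, 8, 9, 10, 12, 13, 14}
Full difference set: {0} ∪ (positive diffs) ∪ (negative diffs).
|A - A| = 1 + 2·12 = 25 (matches direct enumeration: 25).

|A - A| = 25


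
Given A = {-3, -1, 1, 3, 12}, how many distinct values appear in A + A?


A + A = {a + a' : a, a' ∈ A}; |A| = 5.
General bounds: 2|A| - 1 ≤ |A + A| ≤ |A|(|A|+1)/2, i.e. 9 ≤ |A + A| ≤ 15.
Lower bound 2|A|-1 is attained iff A is an arithmetic progression.
Enumerate sums a + a' for a ≤ a' (symmetric, so this suffices):
a = -3: -3+-3=-6, -3+-1=-4, -3+1=-2, -3+3=0, -3+12=9
a = -1: -1+-1=-2, -1+1=0, -1+3=2, -1+12=11
a = 1: 1+1=2, 1+3=4, 1+12=13
a = 3: 3+3=6, 3+12=15
a = 12: 12+12=24
Distinct sums: {-6, -4, -2, 0, 2, 4, 6, 9, 11, 13, 15, 24}
|A + A| = 12

|A + A| = 12
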